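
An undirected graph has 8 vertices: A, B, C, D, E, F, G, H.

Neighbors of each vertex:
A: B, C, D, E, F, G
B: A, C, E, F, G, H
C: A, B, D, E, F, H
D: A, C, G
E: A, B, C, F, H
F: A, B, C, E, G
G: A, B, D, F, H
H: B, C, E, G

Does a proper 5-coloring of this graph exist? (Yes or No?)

The chromatic number is 5. A, B, C, E, F are mutually adjacent (a clique of size 5), so at least 5 colors are needed.
5 colors suffice: A=green, B=blue, C=red, D=blue, E=yellow, F=purple, G=red, H=green.
That is already a proper 5-coloring.

Yes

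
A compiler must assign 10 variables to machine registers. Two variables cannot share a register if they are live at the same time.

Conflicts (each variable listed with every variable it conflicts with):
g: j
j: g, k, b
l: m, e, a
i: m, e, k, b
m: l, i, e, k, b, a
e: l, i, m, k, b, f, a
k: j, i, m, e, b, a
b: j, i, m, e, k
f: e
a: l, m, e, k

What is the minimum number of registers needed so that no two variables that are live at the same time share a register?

5

i, m, e, k, b all conflict with each other, so at least 5 registers are needed.
5 registers suffice: register 1 → {j, e}; register 2 → {g, m, f}; register 3 → {l, k}; register 4 → {b, a}; register 5 → {i}. Each listed conflict is separated.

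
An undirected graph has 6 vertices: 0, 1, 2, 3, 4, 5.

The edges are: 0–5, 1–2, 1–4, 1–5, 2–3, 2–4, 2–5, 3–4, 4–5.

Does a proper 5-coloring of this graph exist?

The chromatic number is 4. 1, 2, 4, 5 are pairwise adjacent (a clique of size 4), so at least 4 colors are needed.
4 colors suffice: color a → {3, 5}; color b → {0, 2}; color c → {4}; color d → {1}.
Since 5 ≥ 4, a proper 5-coloring certainly exists.

Yes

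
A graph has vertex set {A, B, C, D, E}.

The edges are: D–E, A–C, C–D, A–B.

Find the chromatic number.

D and E are adjacent, so at least 2 colors are needed.
A valid assignment using 2 colors: A=1, B=2, C=2, D=1, E=2. Every edge joins two different colors.

2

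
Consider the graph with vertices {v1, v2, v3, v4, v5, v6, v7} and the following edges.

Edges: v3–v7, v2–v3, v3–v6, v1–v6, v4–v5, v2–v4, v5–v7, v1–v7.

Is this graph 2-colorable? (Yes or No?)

The cycle v4-v2-v3-v7-v5-v4 has odd length 5, so it cannot be 2-colored; at least 3 colors are needed.
So 2 colors are not enough.

No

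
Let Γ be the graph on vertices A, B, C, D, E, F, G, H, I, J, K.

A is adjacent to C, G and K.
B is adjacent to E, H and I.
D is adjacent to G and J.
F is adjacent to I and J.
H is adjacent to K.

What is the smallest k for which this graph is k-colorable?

3

The cycle H-K-A-G-D-J-F-I-B-H has odd length 9, so it cannot be 2-colored; at least 3 colors are needed.
3 colors suffice: color red → {A, B, D, F}; color blue → {C, E, G, I, J, K}; color green → {H}. No two adjacent vertices share a color.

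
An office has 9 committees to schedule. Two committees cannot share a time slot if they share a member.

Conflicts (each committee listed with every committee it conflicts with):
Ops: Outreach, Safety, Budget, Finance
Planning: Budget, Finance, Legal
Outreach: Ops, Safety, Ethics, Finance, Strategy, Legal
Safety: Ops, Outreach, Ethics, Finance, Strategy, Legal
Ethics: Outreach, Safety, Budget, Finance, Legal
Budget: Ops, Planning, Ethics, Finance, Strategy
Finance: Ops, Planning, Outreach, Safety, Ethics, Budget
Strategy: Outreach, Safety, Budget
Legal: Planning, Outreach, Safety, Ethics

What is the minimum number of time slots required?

Outreach, Safety, Ethics, Legal are mutually in conflict, so at least 4 time slots are needed.
A valid assignment using 4 time slots: Ops=4, Planning=2, Outreach=1, Safety=2, Ethics=4, Budget=1, Finance=3, Strategy=3, Legal=3. Every pair that conflicts lands in different time slots.

4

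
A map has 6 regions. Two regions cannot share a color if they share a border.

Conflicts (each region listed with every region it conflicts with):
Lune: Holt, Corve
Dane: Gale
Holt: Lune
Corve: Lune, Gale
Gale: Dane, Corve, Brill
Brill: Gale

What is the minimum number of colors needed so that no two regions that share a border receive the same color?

2

Corve and Gale conflict, so at least 2 colors are needed.
2 colors suffice: color 1 → {Lune, Gale}; color 2 → {Dane, Holt, Corve, Brill}. Each listed conflict is separated.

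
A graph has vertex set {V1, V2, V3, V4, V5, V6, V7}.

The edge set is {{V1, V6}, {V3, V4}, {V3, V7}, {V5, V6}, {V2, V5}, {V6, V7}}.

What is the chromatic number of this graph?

2

V2 and V5 are adjacent, so at least 2 colors are needed.
2 colors suffice: color R → {V2, V3, V6}; color B → {V1, V4, V5, V7}. No two adjacent vertices share a color.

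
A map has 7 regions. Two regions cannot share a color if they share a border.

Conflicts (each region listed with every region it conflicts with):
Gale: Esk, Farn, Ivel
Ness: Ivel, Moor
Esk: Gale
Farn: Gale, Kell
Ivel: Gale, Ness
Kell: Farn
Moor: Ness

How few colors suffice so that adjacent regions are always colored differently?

2

Ness and Moor conflict, so at least 2 colors are needed.
2 colors suffice: color 1 → {Gale, Ness, Kell}; color 2 → {Esk, Farn, Ivel, Moor}. Every pair that conflicts lands in different colors.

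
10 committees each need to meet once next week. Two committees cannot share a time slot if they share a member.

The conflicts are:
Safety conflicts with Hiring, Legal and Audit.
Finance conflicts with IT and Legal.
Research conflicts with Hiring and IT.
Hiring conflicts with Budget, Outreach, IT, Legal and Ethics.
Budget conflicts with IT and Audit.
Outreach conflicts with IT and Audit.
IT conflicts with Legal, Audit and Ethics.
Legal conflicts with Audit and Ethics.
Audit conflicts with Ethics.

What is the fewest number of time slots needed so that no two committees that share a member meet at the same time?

4

IT, Legal, Audit, Ethics pairwise conflict, so at least 4 time slots are needed.
4 time slots suffice: time slot 1 → {Safety, IT}; time slot 2 → {Finance, Hiring, Audit}; time slot 3 → {Research, Budget, Outreach, Legal}; time slot 4 → {Ethics}. Every pair that conflicts lands in different time slots.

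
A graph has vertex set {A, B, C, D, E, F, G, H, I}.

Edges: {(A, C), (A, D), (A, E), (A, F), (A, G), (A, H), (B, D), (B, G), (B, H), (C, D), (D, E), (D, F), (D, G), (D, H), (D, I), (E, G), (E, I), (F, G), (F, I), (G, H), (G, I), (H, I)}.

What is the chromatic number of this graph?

A, D, G, H are pairwise adjacent (a clique of size 4), so at least 4 colors are needed.
A valid assignment using 4 colors: A=3, B=3, C=2, D=1, E=4, F=4, G=2, H=4, I=3. Every edge joins two different colors.

4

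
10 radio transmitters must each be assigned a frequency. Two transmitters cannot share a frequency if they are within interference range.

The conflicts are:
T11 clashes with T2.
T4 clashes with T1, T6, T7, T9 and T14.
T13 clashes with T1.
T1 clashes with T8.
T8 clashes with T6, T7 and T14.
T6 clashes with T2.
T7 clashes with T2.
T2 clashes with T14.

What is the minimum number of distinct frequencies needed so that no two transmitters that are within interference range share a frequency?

T13 and T1 conflict, so at least 2 frequencies are needed.
A valid assignment using 2 frequencies: T11=2, T4=1, T13=1, T1=2, T8=1, T6=2, T7=2, T2=1, T9=2, T14=2. Every pair that conflicts lands in different frequencies.

2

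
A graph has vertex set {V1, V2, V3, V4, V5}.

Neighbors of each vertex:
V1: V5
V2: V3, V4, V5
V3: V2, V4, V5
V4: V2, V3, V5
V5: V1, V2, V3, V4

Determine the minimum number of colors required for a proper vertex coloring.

4

V2, V3, V4, V5 are pairwise adjacent (a clique of size 4), so at least 4 colors are needed.
4 colors suffice: color red → {V5}; color blue → {V1, V3}; color green → {V4}; color yellow → {V2}. Each edge has distinct colors on its endpoints.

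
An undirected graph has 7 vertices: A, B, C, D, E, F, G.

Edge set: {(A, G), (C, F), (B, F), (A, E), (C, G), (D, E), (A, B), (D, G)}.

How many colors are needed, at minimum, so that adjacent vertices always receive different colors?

The cycle F-B-A-G-C-F has odd length 5, so it cannot be 2-colored; at least 3 colors are needed.
3 colors suffice: color red → {A, C, D}; color blue → {E, F, G}; color green → {B}. Each edge has distinct colors on its endpoints.

3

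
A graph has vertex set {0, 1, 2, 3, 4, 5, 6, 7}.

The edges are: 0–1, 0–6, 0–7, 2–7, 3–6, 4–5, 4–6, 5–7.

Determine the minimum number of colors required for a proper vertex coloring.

The cycle 7-0-6-4-5-7 has odd length 5, so it cannot be 2-colored; at least 3 colors are needed.
3 colors suffice: color a → {0, 2, 3, 4}; color b → {1, 6, 7}; color c → {5}. Each edge has distinct colors on its endpoints.

3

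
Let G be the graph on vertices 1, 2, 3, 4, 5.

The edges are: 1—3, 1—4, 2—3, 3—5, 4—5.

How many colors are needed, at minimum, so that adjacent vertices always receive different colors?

2

1 and 4 are adjacent, so at least 2 colors are needed.
2 colors suffice: color red → {3, 4}; color blue → {1, 2, 5}. Every edge joins two different colors.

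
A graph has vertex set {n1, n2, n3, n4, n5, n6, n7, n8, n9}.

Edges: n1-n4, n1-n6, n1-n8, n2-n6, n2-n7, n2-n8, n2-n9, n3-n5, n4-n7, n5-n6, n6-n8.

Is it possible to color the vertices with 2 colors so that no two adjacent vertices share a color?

No

n1, n6, n8 are mutually adjacent, so at least 3 colors are needed.
So 2 colors are not enough.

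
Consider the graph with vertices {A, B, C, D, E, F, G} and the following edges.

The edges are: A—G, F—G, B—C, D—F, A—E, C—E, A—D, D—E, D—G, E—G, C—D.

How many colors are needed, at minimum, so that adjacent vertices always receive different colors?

4

A, D, E, G are pairwise adjacent (a clique of size 4), so at least 4 colors are needed.
4 colors suffice: A=4, B=1, C=3, D=1, E=2, F=2, G=3. Every edge joins two different colors.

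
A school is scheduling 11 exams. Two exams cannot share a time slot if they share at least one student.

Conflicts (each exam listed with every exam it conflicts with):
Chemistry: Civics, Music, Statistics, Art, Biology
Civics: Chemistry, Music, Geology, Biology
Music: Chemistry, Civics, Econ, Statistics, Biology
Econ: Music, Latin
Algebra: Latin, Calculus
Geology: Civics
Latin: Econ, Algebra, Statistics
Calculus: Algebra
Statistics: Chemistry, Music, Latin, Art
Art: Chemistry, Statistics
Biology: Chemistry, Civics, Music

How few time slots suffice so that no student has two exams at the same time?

4

Chemistry, Civics, Music, Biology are mutually in conflict, so at least 4 time slots are needed.
4 time slots suffice: Chemistry=1, Civics=3, Music=2, Econ=3, Algebra=2, Geology=1, Latin=1, Calculus=1, Statistics=3, Art=2, Biology=4. No two conflicting exams share a time slot.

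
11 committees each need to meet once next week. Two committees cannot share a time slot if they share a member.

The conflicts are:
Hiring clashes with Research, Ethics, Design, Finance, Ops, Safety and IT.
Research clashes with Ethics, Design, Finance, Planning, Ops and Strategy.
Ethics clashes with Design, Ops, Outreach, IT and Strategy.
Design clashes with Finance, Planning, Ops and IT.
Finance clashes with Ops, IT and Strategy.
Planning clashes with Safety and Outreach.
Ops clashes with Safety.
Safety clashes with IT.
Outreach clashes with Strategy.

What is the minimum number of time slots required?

Hiring, Research, Ethics, Design, Ops pairwise conflict, so at least 5 time slots are needed.
5 time slots suffice: Hiring=2, Research=1, Ethics=3, Design=4, Finance=3, Planning=2, Ops=5, Safety=3, Outreach=1, IT=1, Strategy=2. Every pair that conflicts lands in different time slots.

5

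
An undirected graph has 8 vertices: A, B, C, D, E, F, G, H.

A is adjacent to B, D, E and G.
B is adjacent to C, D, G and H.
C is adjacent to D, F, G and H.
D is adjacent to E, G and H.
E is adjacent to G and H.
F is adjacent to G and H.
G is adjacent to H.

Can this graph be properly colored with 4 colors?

No

B, C, D, G, H are pairwise adjacent (a clique of size 5), so at least 5 colors are needed.
So 4 colors are not enough.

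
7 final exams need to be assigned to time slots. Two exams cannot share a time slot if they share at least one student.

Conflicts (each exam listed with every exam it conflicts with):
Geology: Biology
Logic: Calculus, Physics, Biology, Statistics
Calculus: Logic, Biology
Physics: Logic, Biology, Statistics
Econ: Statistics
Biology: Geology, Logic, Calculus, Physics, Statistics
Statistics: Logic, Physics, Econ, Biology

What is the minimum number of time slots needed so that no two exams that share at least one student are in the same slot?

Logic, Physics, Biology, Statistics are mutually in conflict, so at least 4 time slots are needed.
4 time slots suffice: Geology=2, Logic=2, Calculus=3, Physics=4, Econ=1, Biology=1, Statistics=3. No two conflicting exams share a time slot.

4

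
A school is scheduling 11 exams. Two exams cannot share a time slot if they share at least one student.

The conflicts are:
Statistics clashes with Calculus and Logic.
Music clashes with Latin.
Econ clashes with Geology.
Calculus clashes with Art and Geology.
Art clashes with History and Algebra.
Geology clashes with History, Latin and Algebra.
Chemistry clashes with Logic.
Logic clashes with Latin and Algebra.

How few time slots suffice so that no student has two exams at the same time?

3

The cycle Statistics-Calculus-Geology-Latin-Logic-Statistics has odd length 5, so it cannot be 2-colored; at least 3 time slots are needed.
A valid assignment using 3 time slots: Statistics=3, Music=1, Econ=2, Calculus=2, Art=1, Geology=1, Chemistry=2, History=2, Logic=1, Latin=2, Algebra=2. No two conflicting exams share a time slot.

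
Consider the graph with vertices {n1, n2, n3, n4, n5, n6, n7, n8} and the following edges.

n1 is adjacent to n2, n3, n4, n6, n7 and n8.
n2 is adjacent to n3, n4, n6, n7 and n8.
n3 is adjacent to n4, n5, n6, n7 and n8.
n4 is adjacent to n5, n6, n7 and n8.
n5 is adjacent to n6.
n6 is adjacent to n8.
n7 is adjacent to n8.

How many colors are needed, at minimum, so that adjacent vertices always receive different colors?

n1, n2, n3, n4, n6, n8 are pairwise adjacent (a clique of size 6), so at least 6 colors are needed.
One proper 6-coloring: n1=6, n2=5, n3=1, n4=2, n5=4, n6=3, n7=3, n8=4. No two adjacent vertices share a color.

6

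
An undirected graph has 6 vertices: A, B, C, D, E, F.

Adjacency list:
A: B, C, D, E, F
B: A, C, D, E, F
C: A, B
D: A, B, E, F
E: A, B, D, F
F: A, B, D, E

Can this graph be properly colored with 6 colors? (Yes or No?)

The chromatic number is 5. A, B, D, E, F are pairwise adjacent (a clique of size 5), so at least 5 colors are needed.
5 colors suffice: color 1 → {B}; color 2 → {A}; color 3 → {C, E}; color 4 → {F}; color 5 → {D}.
Since 6 ≥ 5, a proper 6-coloring certainly exists.

Yes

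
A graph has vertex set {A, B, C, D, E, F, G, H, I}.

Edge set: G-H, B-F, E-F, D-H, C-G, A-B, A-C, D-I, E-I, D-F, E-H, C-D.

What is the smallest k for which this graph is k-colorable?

The cycle F-D-C-A-B-F has odd length 5, so it cannot be 2-colored; at least 3 colors are needed.
A valid assignment using 3 colors: A=green, B=red, C=blue, D=red, E=red, F=blue, G=red, H=blue, I=blue. No two adjacent vertices share a color.

3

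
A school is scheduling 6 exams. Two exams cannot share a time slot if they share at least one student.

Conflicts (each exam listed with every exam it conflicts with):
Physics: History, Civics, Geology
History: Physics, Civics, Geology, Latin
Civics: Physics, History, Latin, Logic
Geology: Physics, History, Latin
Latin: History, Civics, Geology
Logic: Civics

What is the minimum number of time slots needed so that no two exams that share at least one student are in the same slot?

3

Physics, History, Geology pairwise conflict, so at least 3 time slots are needed.
A valid assignment using 3 time slots: Physics=3, History=1, Civics=2, Geology=2, Latin=3, Logic=1. Each listed conflict is separated.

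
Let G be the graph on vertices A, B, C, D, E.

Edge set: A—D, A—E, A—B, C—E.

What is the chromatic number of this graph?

2

A and B are adjacent, so at least 2 colors are needed.
One proper 2-coloring: A=red, B=blue, C=red, D=blue, E=blue. Each edge has distinct colors on its endpoints.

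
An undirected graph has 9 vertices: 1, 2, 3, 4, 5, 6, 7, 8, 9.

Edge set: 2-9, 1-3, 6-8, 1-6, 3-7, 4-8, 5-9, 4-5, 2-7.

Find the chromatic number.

The cycle 2-9-5-4-8-6-1-3-7-2 has odd length 9, so it cannot be 2-colored; at least 3 colors are needed.
A valid assignment using 3 colors: 1=red, 2=blue, 3=blue, 4=green, 5=blue, 6=blue, 7=red, 8=red, 9=red. No two adjacent vertices share a color.

3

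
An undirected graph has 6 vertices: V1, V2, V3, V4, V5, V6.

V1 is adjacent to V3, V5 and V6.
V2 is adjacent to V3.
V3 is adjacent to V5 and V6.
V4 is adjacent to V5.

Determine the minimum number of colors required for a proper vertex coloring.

V1, V3, V5 are pairwise adjacent, so at least 3 colors are needed.
A valid assignment using 3 colors: V1=G, V2=B, V3=R, V4=R, V5=B, V6=B. Every edge joins two different colors.

3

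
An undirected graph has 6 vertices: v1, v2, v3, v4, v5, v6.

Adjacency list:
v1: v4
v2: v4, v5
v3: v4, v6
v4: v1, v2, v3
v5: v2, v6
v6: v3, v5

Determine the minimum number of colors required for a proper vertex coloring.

The cycle v6-v3-v4-v2-v5-v6 has odd length 5, so it cannot be 2-colored; at least 3 colors are needed.
A valid assignment using 3 colors: v1=B, v2=B, v3=G, v4=R, v5=R, v6=B. Every edge joins two different colors.

3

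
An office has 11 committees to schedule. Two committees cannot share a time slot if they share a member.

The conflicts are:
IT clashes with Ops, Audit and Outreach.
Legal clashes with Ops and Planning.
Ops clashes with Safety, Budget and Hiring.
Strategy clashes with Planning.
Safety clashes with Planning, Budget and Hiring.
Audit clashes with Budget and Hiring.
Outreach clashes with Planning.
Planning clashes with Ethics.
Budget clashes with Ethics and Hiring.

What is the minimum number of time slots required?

Ops, Safety, Budget, Hiring are mutually in conflict, so at least 4 time slots are needed.
A valid assignment using 4 time slots: IT=2, Legal=2, Ops=1, Strategy=2, Safety=3, Audit=1, Outreach=3, Planning=1, Budget=2, Ethics=3, Hiring=4. Every pair that conflicts lands in different time slots.

4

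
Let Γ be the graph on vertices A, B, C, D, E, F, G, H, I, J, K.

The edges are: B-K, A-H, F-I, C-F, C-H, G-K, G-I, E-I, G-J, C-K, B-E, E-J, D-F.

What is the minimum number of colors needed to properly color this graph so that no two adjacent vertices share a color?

The cycle G-K-C-F-I-G has odd length 5, so it cannot be 2-colored; at least 3 colors are needed.
3 colors suffice: A=1, B=3, C=1, D=1, E=1, F=3, G=1, H=2, I=2, J=2, K=2. No two adjacent vertices share a color.

3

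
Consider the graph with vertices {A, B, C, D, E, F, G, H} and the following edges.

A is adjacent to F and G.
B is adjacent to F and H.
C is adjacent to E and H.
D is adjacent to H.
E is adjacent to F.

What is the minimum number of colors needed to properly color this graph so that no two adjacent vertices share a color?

The cycle F-B-H-C-E-F has odd length 5, so it cannot be 2-colored; at least 3 colors are needed.
3 colors suffice: color 1 → {F, G, H}; color 2 → {A, B, C, D}; color 3 → {E}. Each edge has distinct colors on its endpoints.

3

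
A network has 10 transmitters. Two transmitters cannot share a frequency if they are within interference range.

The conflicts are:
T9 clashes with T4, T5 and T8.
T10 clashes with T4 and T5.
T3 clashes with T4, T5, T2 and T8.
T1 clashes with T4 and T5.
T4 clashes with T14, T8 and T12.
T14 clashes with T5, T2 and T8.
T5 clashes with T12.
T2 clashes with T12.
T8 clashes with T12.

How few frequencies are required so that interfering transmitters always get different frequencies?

3

T3, T4, T8 pairwise conflict, so at least 3 frequencies are needed.
Using 3 frequencies: T9=3, T10=2, T3=3, T1=2, T4=1, T14=3, T5=1, T2=1, T8=2, T12=3. Each listed conflict is separated.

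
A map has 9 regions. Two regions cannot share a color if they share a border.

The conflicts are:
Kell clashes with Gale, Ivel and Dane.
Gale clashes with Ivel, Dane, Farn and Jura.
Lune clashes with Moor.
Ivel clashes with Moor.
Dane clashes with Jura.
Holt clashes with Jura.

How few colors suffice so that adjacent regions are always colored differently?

Gale, Dane, Jura are mutually in conflict, so at least 3 colors are needed.
3 colors suffice: Kell=2, Gale=1, Lune=2, Ivel=3, Dane=3, Farn=2, Holt=1, Jura=2, Moor=1. Every pair that conflicts lands in different colors.

3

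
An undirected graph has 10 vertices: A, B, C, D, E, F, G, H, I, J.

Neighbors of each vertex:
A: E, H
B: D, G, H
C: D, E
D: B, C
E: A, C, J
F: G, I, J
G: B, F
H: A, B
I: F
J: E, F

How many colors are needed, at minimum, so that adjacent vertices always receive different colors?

3

The cycle F-J-E-A-H-B-G-F has odd length 7, so it cannot be 2-colored; at least 3 colors are needed.
A valid assignment using 3 colors: A=blue, B=red, C=blue, D=green, E=red, F=red, G=blue, H=green, I=blue, J=blue. No two adjacent vertices share a color.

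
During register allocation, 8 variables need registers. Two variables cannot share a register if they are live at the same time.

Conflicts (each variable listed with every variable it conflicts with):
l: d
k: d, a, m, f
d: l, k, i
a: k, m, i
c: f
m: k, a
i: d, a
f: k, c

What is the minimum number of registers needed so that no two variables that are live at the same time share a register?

k, a, m all conflict with each other, so at least 3 registers are needed.
Using 3 registers: l=1, k=1, d=2, a=2, c=1, m=3, i=1, f=2. Each listed conflict is separated.

3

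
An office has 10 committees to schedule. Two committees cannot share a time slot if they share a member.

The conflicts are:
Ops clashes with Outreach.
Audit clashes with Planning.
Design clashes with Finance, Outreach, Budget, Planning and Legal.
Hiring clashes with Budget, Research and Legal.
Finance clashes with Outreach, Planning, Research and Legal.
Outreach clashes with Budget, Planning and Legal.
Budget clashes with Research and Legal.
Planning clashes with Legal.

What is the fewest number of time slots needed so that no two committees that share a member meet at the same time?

Design, Finance, Outreach, Planning, Legal pairwise conflict, so at least 5 time slots are needed.
Using 5 time slots: Ops=1, Audit=1, Design=3, Hiring=2, Finance=4, Outreach=2, Budget=4, Planning=5, Research=1, Legal=1. No two conflicting committees share a time slot.

5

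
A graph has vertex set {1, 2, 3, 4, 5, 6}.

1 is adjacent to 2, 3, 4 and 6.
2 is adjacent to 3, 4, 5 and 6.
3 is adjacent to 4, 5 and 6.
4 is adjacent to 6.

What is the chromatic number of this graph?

5

1, 2, 3, 4, 6 are mutually adjacent (a clique of size 5), so at least 5 colors are needed.
5 colors suffice: color a → {2}; color b → {3}; color c → {5, 6}; color d → {4}; color e → {1}. No two adjacent vertices share a color.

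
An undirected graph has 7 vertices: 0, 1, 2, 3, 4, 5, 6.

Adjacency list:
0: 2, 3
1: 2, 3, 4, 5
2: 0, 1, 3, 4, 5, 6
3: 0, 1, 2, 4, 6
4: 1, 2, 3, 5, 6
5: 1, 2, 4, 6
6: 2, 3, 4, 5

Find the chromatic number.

4

1, 2, 4, 5 are pairwise adjacent (a clique of size 4), so at least 4 colors are needed.
4 colors suffice: color red → {2}; color blue → {0, 4}; color green → {3, 5}; color yellow → {1, 6}. Each edge has distinct colors on its endpoints.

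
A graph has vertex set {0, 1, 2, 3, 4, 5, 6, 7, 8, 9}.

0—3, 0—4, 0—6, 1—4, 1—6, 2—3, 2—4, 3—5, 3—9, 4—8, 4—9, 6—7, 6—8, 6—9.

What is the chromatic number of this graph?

2

2 and 4 are adjacent, so at least 2 colors are needed.
2 colors suffice: color red → {3, 4, 6}; color blue → {0, 1, 2, 5, 7, 8, 9}. Every edge joins two different colors.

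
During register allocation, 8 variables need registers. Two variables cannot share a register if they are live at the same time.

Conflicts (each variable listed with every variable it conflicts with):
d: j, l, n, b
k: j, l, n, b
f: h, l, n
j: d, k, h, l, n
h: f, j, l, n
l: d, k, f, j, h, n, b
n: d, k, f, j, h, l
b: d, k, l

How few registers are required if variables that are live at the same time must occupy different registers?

f, h, l, n are mutually in conflict, so at least 4 registers are needed.
4 registers suffice: d=4, k=4, f=3, j=3, h=4, l=1, n=2, b=2. No two conflicting variables share a register.

4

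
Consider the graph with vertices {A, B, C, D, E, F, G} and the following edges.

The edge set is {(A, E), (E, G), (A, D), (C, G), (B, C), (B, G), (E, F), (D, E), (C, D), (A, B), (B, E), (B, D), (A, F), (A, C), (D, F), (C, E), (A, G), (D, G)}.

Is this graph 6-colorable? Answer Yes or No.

The chromatic number is 6. A, B, C, D, E, G are mutually adjacent (a clique of size 6), so at least 6 colors are needed.
6 colors suffice: color 1 → {A}; color 2 → {D}; color 3 → {E}; color 4 → {B, F}; color 5 → {C}; color 6 → {G}.
That is already a proper 6-coloring.

Yes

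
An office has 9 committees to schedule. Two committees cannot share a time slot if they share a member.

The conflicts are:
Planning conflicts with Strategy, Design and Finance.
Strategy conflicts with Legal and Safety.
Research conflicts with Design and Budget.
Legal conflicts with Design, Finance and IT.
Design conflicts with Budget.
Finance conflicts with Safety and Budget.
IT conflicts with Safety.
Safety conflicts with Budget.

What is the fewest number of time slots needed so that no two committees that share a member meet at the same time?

Research, Design, Budget all conflict with each other, so at least 3 time slots are needed.
A valid assignment using 3 time slots: Planning=2, Strategy=1, Research=3, Legal=2, Design=1, Finance=1, IT=1, Safety=3, Budget=2. Every pair that conflicts lands in different time slots.

3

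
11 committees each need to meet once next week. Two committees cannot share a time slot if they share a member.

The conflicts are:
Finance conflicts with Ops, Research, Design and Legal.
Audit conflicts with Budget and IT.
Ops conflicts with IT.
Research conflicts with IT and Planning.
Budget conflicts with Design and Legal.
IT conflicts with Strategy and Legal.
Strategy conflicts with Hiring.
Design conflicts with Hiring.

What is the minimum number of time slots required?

2

Budget and Legal conflict, so at least 2 time slots are needed.
2 time slots suffice: Finance=1, Audit=2, Ops=2, Research=2, Budget=1, IT=1, Strategy=2, Design=2, Legal=2, Planning=1, Hiring=1. Each listed conflict is separated.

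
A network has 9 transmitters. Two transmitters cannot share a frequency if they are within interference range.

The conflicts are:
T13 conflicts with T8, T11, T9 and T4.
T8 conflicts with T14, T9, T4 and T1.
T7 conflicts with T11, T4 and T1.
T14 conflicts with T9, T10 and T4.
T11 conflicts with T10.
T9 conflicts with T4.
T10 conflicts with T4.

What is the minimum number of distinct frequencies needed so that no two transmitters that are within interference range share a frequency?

T13, T8, T9, T4 all conflict with each other, so at least 4 frequencies are needed.
4 frequencies suffice: frequency 1 → {T11, T4, T1}; frequency 2 → {T8, T7, T10}; frequency 3 → {T9}; frequency 4 → {T13, T14}. Each listed conflict is separated.

4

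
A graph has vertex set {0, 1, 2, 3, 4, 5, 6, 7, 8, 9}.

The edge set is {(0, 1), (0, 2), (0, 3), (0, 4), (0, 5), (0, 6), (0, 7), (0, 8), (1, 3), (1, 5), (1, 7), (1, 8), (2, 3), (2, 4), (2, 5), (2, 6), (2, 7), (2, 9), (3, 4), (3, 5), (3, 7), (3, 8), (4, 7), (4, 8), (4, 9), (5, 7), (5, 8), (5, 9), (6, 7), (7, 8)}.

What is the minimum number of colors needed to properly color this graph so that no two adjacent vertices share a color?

6

0, 1, 3, 5, 7, 8 form a clique, so at least 6 colors are needed.
6 colors suffice: color a → {7, 9}; color b → {0}; color c → {3, 6}; color d → {2, 8}; color e → {4, 5}; color f → {1}. Each edge has distinct colors on its endpoints.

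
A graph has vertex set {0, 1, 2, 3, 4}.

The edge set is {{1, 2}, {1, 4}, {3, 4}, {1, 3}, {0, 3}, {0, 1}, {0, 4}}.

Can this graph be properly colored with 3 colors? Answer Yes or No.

0, 1, 3, 4 are mutually adjacent (a clique of size 4), so at least 4 colors are needed.
So 3 colors are not enough.

No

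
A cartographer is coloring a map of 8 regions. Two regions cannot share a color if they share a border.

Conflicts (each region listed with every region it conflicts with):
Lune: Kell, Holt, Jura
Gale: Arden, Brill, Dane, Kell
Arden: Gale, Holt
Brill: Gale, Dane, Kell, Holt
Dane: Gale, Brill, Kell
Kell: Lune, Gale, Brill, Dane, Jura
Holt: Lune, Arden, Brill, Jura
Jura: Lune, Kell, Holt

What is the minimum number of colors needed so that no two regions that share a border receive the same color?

4

Gale, Brill, Dane, Kell all conflict with each other, so at least 4 colors are needed.
A valid assignment using 4 colors: Lune=3, Gale=3, Arden=2, Brill=2, Dane=4, Kell=1, Holt=1, Jura=2. Every pair that conflicts lands in different colors.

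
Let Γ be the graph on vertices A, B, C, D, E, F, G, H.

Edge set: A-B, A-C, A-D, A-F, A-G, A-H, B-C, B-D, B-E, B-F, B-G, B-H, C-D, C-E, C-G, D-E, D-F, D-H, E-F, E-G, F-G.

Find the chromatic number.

4

A, B, D, H form a clique, so at least 4 colors are needed.
4 colors suffice: color red → {B}; color blue → {D, G}; color green → {A, E}; color yellow → {C, F, H}. Every edge joins two different colors.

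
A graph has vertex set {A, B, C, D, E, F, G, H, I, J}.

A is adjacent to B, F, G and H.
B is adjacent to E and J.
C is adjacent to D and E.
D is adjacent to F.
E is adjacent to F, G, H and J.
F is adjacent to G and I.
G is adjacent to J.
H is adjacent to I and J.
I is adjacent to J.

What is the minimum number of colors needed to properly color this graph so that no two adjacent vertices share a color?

A, F, G are mutually adjacent, so at least 3 colors are needed.
3 colors suffice: color 1 → {A, D, E, I}; color 2 → {C, F, J}; color 3 → {B, G, H}. Each edge has distinct colors on its endpoints.

3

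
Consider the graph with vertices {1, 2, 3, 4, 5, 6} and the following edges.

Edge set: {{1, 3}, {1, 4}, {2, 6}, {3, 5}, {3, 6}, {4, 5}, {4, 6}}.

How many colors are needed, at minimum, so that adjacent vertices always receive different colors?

2

2 and 6 are adjacent, so at least 2 colors are needed.
2 colors suffice: 1=red, 2=blue, 3=blue, 4=blue, 5=red, 6=red. Each edge has distinct colors on its endpoints.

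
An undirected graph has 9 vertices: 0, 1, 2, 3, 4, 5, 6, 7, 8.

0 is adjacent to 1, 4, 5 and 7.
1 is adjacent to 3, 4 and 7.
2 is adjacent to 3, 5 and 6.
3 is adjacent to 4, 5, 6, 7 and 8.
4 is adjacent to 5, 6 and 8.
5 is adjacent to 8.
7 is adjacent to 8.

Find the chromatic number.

4

3, 4, 5, 8 are mutually adjacent (a clique of size 4), so at least 4 colors are needed.
One proper 4-coloring: 0=red, 1=green, 2=blue, 3=red, 4=blue, 5=green, 6=green, 7=blue, 8=yellow. Each edge has distinct colors on its endpoints.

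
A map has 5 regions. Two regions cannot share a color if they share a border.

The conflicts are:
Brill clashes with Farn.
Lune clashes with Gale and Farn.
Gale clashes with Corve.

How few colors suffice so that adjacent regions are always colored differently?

2

Brill and Farn conflict, so at least 2 colors are needed.
One proper 2-coloring: Brill=2, Lune=2, Gale=1, Farn=1, Corve=2. Every pair that conflicts lands in different colors.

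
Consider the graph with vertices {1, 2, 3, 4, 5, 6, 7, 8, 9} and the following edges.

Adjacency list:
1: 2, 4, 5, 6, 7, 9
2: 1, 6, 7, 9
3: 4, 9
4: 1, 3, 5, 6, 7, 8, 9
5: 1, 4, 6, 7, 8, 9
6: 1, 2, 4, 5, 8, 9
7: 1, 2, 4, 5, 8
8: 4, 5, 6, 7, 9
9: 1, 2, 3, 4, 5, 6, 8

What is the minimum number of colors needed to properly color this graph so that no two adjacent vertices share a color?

4, 5, 6, 8, 9 are mutually adjacent (a clique of size 5), so at least 5 colors are needed.
5 colors suffice: color a → {7, 9}; color b → {2, 4}; color c → {3, 5}; color d → {6}; color e → {1, 8}. Each edge has distinct colors on its endpoints.

5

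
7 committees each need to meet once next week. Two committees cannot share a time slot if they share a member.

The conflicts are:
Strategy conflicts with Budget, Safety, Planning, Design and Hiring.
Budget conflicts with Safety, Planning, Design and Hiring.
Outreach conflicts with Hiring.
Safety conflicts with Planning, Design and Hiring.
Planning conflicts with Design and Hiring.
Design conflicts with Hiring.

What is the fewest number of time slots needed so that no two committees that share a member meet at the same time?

6

Strategy, Budget, Safety, Planning, Design, Hiring are mutually in conflict, so at least 6 time slots are needed.
A valid assignment using 6 time slots: Strategy=3, Budget=2, Outreach=2, Safety=5, Planning=6, Design=4, Hiring=1. Each listed conflict is separated.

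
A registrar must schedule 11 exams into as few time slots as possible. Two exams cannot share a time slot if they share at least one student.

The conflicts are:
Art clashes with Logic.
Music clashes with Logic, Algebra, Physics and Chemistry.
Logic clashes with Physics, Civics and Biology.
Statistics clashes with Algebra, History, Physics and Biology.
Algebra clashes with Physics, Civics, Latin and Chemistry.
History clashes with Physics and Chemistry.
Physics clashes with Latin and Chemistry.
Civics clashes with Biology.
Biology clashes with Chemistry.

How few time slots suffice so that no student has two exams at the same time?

Music, Algebra, Physics, Chemistry are mutually in conflict, so at least 4 time slots are needed.
4 time slots suffice: time slot 1 → {Art, Physics, Biology}; time slot 2 → {Logic, Algebra, History}; time slot 3 → {Statistics, Civics, Latin, Chemistry}; time slot 4 → {Music}. Each listed conflict is separated.

4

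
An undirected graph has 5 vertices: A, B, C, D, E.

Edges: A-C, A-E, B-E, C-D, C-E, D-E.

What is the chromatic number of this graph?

3

C, D, E form a triangle, so at least 3 colors are needed.
3 colors suffice: color 1 → {E}; color 2 → {B, C}; color 3 → {A, D}. Every edge joins two different colors.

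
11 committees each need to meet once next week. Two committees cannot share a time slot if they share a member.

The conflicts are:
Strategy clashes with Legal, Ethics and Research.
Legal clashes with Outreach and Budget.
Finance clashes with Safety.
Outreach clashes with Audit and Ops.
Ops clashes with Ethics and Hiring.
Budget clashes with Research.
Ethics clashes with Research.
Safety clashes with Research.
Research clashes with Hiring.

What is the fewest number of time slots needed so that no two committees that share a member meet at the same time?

Strategy, Ethics, Research pairwise conflict, so at least 3 time slots are needed.
3 time slots suffice: time slot 1 → {Legal, Finance, Audit, Ops, Research}; time slot 2 → {Outreach, Budget, Ethics, Safety, Hiring}; time slot 3 → {Strategy}. Every pair that conflicts lands in different time slots.

3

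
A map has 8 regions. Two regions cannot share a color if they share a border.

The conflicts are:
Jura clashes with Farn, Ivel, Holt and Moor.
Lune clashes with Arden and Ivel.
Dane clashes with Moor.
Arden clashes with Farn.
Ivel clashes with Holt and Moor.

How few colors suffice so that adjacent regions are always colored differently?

3

Jura, Ivel, Holt all conflict with each other, so at least 3 colors are needed.
3 colors suffice: Jura=2, Lune=2, Dane=1, Arden=1, Farn=3, Ivel=1, Holt=3, Moor=3. No two conflicting regions share a color.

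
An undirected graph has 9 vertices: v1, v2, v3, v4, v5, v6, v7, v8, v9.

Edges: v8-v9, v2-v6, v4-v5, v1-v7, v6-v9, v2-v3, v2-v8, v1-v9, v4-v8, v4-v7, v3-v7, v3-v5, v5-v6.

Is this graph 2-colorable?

The cycle v1-v9-v8-v4-v7-v1 has odd length 5, so it cannot be 2-colored; at least 3 colors are needed.
So 2 colors are not enough.

No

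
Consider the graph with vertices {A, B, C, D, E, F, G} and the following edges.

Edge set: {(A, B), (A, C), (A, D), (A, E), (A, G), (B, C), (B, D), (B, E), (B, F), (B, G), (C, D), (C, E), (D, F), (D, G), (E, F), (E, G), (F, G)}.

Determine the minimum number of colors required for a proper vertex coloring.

B, D, F, G form a clique, so at least 4 colors are needed.
4 colors suffice: color 1 → {B}; color 2 → {A, F}; color 3 → {C, G}; color 4 → {D, E}. Each edge has distinct colors on its endpoints.

4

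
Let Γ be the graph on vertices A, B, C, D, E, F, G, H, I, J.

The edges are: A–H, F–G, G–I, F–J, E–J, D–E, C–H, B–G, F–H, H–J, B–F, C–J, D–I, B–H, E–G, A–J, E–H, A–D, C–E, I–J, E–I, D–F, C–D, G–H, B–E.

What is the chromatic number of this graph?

C, E, H, J form a clique, so at least 4 colors are needed.
A valid assignment using 4 colors: A=red, B=yellow, C=yellow, D=blue, E=red, F=red, G=green, H=blue, I=yellow, J=green. Each edge has distinct colors on its endpoints.

4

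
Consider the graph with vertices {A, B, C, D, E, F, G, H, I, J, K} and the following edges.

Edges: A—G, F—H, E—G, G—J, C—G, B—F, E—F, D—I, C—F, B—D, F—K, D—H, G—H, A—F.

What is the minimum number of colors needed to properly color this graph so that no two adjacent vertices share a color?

C and G are adjacent, so at least 2 colors are needed.
2 colors suffice: color 1 → {D, F, G}; color 2 → {A, B, C, E, H, I, J, K}. No two adjacent vertices share a color.

2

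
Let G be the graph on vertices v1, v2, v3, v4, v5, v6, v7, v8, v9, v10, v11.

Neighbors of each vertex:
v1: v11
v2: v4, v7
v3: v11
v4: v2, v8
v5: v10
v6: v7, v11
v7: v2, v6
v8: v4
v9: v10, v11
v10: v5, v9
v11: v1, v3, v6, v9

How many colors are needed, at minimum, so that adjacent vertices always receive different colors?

2

v2 and v4 are adjacent, so at least 2 colors are needed.
2 colors suffice: color 1 → {v4, v7, v10, v11}; color 2 → {v1, v2, v3, v5, v6, v8, v9}. No two adjacent vertices share a color.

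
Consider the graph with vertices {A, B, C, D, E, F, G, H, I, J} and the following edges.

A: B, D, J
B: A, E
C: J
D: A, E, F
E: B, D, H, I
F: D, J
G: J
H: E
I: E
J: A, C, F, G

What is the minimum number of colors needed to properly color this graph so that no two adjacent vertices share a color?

2

D and E are adjacent, so at least 2 colors are needed.
2 colors suffice: color 1 → {A, C, E, F, G}; color 2 → {B, D, H, I, J}. No two adjacent vertices share a color.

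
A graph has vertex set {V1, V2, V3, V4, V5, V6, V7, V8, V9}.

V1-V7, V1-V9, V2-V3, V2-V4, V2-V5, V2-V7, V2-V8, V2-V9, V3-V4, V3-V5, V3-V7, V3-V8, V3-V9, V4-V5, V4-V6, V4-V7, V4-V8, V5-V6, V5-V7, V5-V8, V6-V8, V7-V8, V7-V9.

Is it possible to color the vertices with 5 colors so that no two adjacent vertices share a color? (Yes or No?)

No

V2, V3, V4, V5, V7, V8 are mutually adjacent (a clique of size 6), so at least 6 colors are needed.
So 5 colors are not enough.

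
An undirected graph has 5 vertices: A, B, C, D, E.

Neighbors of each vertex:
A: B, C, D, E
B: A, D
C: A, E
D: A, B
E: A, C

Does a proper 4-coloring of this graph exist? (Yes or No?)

Yes

The chromatic number is 3. A, C, E are pairwise adjacent, so at least 3 colors are needed.
3 colors suffice: A=1, B=3, C=2, D=2, E=3.
Since 4 ≥ 3, a proper 4-coloring certainly exists.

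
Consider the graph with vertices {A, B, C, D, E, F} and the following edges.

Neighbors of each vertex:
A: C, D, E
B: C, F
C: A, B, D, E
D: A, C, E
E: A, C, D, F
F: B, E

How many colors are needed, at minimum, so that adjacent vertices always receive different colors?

A, C, D, E form a clique, so at least 4 colors are needed.
4 colors suffice: color red → {B, E}; color blue → {C, F}; color green → {D}; color yellow → {A}. Each edge has distinct colors on its endpoints.

4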